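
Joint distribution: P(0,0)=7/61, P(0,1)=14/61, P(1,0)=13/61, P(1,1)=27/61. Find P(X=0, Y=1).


Read from table: P(X=0, Y=1) = 14/61

14/61


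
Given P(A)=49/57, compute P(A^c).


P(A') = 1 - P(A) = 1 - 49/57 = 8/57

8/57


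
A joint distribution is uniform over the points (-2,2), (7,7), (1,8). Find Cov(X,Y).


E[X]=2, E[Y]=17/3, E[XY]=53/3
Cov(X,Y) = E[XY] - E[X]E[Y] = 53/3 - 2*17/3 = 19/3

19/3


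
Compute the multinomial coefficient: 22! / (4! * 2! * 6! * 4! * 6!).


22! = 1124000727777607680000
Denominator: 4!=24 * 2!=2 * 6!=720 * 4!=24 * 6!=720
Coefficient = 1124000727777607680000 / 597196800 = 1882127847600

1882127847600


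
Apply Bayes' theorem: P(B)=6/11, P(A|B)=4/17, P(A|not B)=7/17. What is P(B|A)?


P(A) = P(A|B)P(B) + P(A|B')P(B') = 4/17*6/11 + 7/17*5/11 = 59/187
P(B|A) = P(A|B)P(B)/P(A) = (24/187)/(59/187) = 24/59

24/59


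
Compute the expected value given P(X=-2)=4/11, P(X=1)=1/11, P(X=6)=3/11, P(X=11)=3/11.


E[X] = sum(x * P(x))
= -2*4/11 + 1*1/11 + 6*3/11 + 11*3/11
= 4

4


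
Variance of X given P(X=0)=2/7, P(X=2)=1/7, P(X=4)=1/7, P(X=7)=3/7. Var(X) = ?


E[X] = 27/7, E[X^2] = 167/7
Var(X) = E[X^2] - (E[X])^2 = 167/7 - (27/7)^2 = 440/49

440/49


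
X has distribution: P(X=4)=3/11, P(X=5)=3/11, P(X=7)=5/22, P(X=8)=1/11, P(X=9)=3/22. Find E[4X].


E[4X] = sum(g(x)*P(x))
= 16*3/11 + 20*3/11 + 28*5/22 + 32*1/11 + 36*3/22
= 24

24


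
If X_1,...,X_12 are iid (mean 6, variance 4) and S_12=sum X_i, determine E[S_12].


E[S_n] = n*E[X_1] = 12*6 = 72

72


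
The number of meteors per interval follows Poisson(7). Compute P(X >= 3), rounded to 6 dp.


P(X>=3) = 1 - P(X<=2) = 1 - (e^(-7)*7^0/0! + e^(-7)*7^1/1! + e^(-7)*7^2/2!)
≈ 1 - (0.0009118820 + 0.0063831738 + 0.0223411082)
= 1 - 0.0296361640 = 0.9703638360
≈ 0.970364

0.970364


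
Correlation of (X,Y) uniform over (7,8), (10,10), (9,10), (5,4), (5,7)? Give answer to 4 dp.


Cov(X,Y) = 4.0400, Var(X) = 4.1600, Var(Y) = 4.9600
rho = Cov/(sqrt(VarX)*sqrt(VarY)) = 0.8894

0.8894


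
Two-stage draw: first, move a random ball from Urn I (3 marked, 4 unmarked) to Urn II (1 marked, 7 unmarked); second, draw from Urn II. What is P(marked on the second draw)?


P(transfer marked) = 3/7; P(transfer unmarked) = 4/7
If marked transferred: Urn II has 2 marked of 9, so P(marked|marked moved) = 2/9
If unmarked transferred: Urn II has 1 marked of 9, so P(marked|unmarked moved) = 1/9
By total probability: P(marked) = 3/7*2/9 + 4/7*1/9 = 10/63

10/63


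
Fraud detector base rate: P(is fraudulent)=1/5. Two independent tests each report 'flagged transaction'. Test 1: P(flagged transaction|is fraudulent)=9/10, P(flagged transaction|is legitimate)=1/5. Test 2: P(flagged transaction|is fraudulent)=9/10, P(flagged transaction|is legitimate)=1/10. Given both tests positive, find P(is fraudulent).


After test 1: P(+) = 9/10*1/5 + 1/5*4/5 = 17/50
P(B|+) = (9/50)/(17/50) = 9/17
After test 2 (use post1 as new prior): P(+) = 9/10*9/17 + 1/10*8/17 = 89/170
P(B|+,+) = (81/170)/(89/170) = 81/89

81/89


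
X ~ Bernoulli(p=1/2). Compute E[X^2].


For Bernoulli: X in {0,1}
E[X^2] = 0^2*(1-1/2) + 1^2*1/2 = 1/2

1/2


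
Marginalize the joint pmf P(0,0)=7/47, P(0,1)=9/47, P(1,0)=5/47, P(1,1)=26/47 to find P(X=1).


P(X=1) = P(1,0)+P(1,1) = 5/47 + 26/47 = 31/47

31/47


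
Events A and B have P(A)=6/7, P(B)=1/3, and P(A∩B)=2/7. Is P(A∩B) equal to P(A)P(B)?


P(A)*P(B) = 6/7*1/3 = 2/7
P(A∩B) = 2/7, which equals P(A)P(B), so independent

Yes, A and B are independent


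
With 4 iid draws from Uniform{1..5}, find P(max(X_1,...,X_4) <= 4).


P(max <= 4) = P(all X_i <= 4) = (P(X_1 <= 4))^4
= (4/5)^4 = 256/625

256/625


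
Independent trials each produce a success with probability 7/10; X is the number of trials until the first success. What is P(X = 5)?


P(X=5) = (1-p)^4 * p = (3/10)^4 * 7/10
= 81/10000 * 7/10 = 567/100000

567/100000


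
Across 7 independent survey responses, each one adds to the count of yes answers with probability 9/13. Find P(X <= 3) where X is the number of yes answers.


P(X<=3) = P(X=0) + P(X=1) + P(X=2) + P(X=3)
= 16384/62748517 + 258048/62748517 + 1741824/62748517 + 6531840/62748517
= 8548096/62748517

8548096/62748517


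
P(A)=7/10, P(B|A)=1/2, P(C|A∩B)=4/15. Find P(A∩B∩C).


P(A∩B∩C) = P(A) * P(B|A) * P(C|A∩B)
= 7/10 * 1/2 * 4/15
= 7/20 * 4/15 = 7/75

7/75


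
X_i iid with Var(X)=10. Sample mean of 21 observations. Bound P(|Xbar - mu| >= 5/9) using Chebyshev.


Var(Xbar) = Var(X)/n = 10/21
Chebyshev: P(|Xbar-mu| >= 5/9) <= Var(Xbar)/(5/9)^2 = (10/21)/(25/81) = 54/35
Bound exceeds 1, so trivial bound: 1

1


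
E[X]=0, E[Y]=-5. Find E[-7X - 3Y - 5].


E[-7X - 3Y - 5] = -7*E[X] - 3*E[Y] - 5
= (-7)*(0) + (-3)*(-5) + (-5)
= 0 + 15 - 5 = 10

10


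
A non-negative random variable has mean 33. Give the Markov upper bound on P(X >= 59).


Markov: P(X >= a) <= E[X]/a
P(X >= 59) <= 33/59

33/59


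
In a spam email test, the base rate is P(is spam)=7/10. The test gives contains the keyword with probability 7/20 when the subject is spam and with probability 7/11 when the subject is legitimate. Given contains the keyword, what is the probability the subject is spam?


P(A) = P(A|B)P(B) + P(A|B')P(B') = 7/20*7/10 + 7/11*3/10 = 959/2200
P(B|A) = P(A|B)P(B)/P(A) = (49/200)/(959/2200) = 77/137

77/137


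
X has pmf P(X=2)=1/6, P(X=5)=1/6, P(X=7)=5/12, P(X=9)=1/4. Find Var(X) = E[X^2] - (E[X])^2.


E[X] = 19/3, E[X^2] = 91/2
Var(X) = E[X^2] - (E[X])^2 = 91/2 - (19/3)^2 = 97/18

97/18


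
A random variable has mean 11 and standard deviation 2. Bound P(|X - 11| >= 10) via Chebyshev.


k = 10/2 = 5
Chebyshev: P(|X-mu| >= k*sigma) <= 1/k^2 = 1/5^2 = 1/25

1/25


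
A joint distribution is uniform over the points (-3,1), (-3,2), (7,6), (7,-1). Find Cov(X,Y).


E[X]=2, E[Y]=2, E[XY]=13/2
Cov(X,Y) = E[XY] - E[X]E[Y] = 13/2 - 2*2 = 5/2

5/2


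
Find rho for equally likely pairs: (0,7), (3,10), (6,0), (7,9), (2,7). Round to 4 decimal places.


Cov(X,Y) = -2.3600, Var(X) = 6.6400, Var(Y) = 12.2400
rho = Cov/(sqrt(VarX)*sqrt(VarY)) = -0.2618

-0.2618


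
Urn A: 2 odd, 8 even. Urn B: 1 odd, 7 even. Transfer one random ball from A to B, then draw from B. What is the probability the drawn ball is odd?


P(transfer odd) = 2/10 = 1/5; P(transfer even) = 4/5
If odd transferred: Urn II has 2 odd of 9, so P(odd|odd moved) = 2/9
If even transferred: Urn II has 1 odd of 9, so P(odd|even moved) = 1/9
By total probability: P(odd) = 1/5*2/9 + 4/5*1/9 = 2/15

2/15


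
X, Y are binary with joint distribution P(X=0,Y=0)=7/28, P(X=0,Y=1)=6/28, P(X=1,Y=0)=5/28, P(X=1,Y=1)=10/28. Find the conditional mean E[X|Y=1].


P(Y=1) = 16/28
E[X|Y=1] = (0*6 + 1*10)/16 = 10/16 = 5/8

5/8


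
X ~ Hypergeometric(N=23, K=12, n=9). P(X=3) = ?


P(X=3) = C(12,3)*C(11,6) / C(23,9)
= 220*462 / 817190
= 101640/817190 = 924/7429

924/7429


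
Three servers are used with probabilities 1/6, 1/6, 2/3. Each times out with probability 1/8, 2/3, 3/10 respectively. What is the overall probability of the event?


P(A) = P(A|B1)P(B1) + P(A|B2)P(B2) + P(A|B3)P(B3)
= 1/8*1/6 + 2/3*1/6 + 3/10*2/3
= 1/48 + 1/9 + 1/5 = 239/720

239/720


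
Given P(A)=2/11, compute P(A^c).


P(A') = 1 - P(A) = 1 - 2/11 = 9/11

9/11


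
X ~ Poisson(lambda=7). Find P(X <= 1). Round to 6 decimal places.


P(X<=1) = e^(-7)*7^0/0! + e^(-7)*7^1/1!
≈ 0.0009118820 + 0.0063831738
= 0.0072950558
≈ 0.007295

0.007295


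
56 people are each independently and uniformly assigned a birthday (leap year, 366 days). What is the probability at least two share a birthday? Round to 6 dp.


P(all different) = prod((366-i)/366 for i=0..55) = 0.011818
P(at least one match) = 1 - 0.011818 = 0.988182

0.988182


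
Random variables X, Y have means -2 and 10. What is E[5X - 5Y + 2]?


E[5X - 5Y + 2] = 5*E[X] - 5*E[Y] + 2
= (5)*(-2) + (-5)*(10) + (2)
= -10 - 50 + 2 = -58

-58


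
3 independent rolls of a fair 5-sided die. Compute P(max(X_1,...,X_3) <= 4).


P(max <= 4) = P(all X_i <= 4) = (P(X_1 <= 4))^3
= (4/5)^3 = 64/125

64/125


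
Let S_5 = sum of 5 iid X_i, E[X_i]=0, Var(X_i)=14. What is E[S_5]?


E[S_n] = n*E[X_1] = 5*0 = 0

0


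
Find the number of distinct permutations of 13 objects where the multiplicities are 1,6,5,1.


13! = 6227020800
Denominator: 1!=1 * 6!=720 * 5!=120 * 1!=1
Coefficient = 6227020800 / 86400 = 72072

72072


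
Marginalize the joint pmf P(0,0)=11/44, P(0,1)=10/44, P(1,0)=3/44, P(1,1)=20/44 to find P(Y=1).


P(Y=1) = P(0,1)+P(1,1) = 10/44 + 20/44 = 30/44 = 15/22

15/22


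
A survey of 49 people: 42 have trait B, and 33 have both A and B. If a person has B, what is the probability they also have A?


P(A|B) = P(A∩B)/P(B) = (33/49)/(42/49) = 33/42 = 11/14

11/14


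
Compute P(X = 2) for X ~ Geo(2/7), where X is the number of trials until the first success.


P(X=2) = (1-p)^1 * p = (5/7)^1 * 2/7
= 5/7 * 2/7 = 10/49

10/49


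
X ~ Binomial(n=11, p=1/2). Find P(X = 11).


P(X=11) = C(11,11) * p^11 * (1-p)^0
= 1 * 1/2048 * 1
= 1/2048

1/2048


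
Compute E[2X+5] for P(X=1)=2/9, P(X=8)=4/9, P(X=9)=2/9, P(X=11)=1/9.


E[2X+5] = sum(g(x)*P(x))
= 7*2/9 + 21*4/9 + 23*2/9 + 27*1/9
= 19

19


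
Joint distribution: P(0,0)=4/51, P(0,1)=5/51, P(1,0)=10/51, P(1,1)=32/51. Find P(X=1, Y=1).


Read from table: P(X=1, Y=1) = 32/51

32/51


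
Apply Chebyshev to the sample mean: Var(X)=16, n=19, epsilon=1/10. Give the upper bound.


Var(Xbar) = Var(X)/n = 16/19
Chebyshev: P(|Xbar-mu| >= 1/10) <= Var(Xbar)/(1/10)^2 = (16/19)/(1/100) = 1600/19
Bound exceeds 1, so trivial bound: 1

1


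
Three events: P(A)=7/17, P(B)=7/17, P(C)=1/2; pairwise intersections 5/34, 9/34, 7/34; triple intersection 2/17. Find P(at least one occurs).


P(A∪B∪C) = P(A)+P(B)+P(C) - P(AB)-P(AC)-P(BC) + P(ABC)
= 7/17+7/17+1/2 - 5/34-9/34-7/34 + 2/17
= 14/17

14/17


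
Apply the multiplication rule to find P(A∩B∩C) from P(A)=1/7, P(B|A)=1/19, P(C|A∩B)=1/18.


P(A∩B∩C) = P(A) * P(B|A) * P(C|A∩B)
= 1/7 * 1/19 * 1/18
= 1/133 * 1/18 = 1/2394

1/2394


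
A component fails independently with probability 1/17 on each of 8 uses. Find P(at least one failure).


P(at least one) = 1 - P(none)
P(none) = (1 - 1/17)^8 = (16/17)^8 = 4294967296/6975757441
P(at least one) = 1 - 4294967296/6975757441 = 2680790145/6975757441

2680790145/6975757441


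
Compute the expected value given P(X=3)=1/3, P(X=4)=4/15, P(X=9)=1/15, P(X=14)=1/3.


E[X] = sum(x * P(x))
= 3*1/3 + 4*4/15 + 9*1/15 + 14*1/3
= 22/3

22/3


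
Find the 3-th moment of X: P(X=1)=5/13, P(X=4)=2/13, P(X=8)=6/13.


E[X^3] = sum(x^3 * P(x))
= 1*5/13 + 64*2/13 + 512*6/13
= 3205/13

3205/13


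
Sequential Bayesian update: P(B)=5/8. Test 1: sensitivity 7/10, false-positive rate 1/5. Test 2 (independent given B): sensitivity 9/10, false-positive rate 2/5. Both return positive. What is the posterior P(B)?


After test 1: P(+) = 7/10*5/8 + 1/5*3/8 = 41/80
P(B|+) = (7/16)/(41/80) = 35/41
After test 2 (use post1 as new prior): P(+) = 9/10*35/41 + 2/5*6/41 = 339/410
P(B|+,+) = (63/82)/(339/410) = 105/113

105/113


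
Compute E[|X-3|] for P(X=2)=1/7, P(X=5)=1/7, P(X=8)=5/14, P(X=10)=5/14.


E[|X-3|] = sum(g(x)*P(x))
= 1*1/7 + 2*1/7 + 5*5/14 + 7*5/14
= 33/7

33/7


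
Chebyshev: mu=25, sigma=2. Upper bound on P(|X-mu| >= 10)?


k = 10/2 = 5
Chebyshev: P(|X-mu| >= k*sigma) <= 1/k^2 = 1/5^2 = 1/25

1/25


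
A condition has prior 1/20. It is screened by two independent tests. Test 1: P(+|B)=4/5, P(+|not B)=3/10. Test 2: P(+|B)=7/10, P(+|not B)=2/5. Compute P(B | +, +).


After test 1: P(+) = 4/5*1/20 + 3/10*19/20 = 13/40
P(B|+) = (1/25)/(13/40) = 8/65
After test 2 (use post1 as new prior): P(+) = 7/10*8/65 + 2/5*57/65 = 142/325
P(B|+,+) = (28/325)/(142/325) = 14/71

14/71


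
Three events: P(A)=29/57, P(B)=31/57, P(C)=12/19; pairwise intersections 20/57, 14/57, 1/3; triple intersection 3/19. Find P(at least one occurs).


P(A∪B∪C) = P(A)+P(B)+P(C) - P(AB)-P(AC)-P(BC) + P(ABC)
= 29/57+31/57+12/19 - 20/57-14/57-1/3 + 3/19
= 52/57

52/57


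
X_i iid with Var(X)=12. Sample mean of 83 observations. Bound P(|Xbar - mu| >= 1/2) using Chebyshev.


Var(Xbar) = Var(X)/n = 12/83
Chebyshev: P(|Xbar-mu| >= 1/2) <= Var(Xbar)/(1/2)^2 = (12/83)/(1/4) = 48/83

48/83


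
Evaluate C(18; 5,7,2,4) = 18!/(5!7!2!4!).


18! = 6402373705728000
Denominator: 5!=120 * 7!=5040 * 2!=2 * 4!=24
Coefficient = 6402373705728000 / 29030400 = 220540320

220540320


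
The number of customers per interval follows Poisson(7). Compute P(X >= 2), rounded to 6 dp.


P(X>=2) = 1 - P(X<=1) = 1 - (e^(-7)*7^0/0! + e^(-7)*7^1/1!)
≈ 1 - (0.0009118820 + 0.0063831738)
= 1 - 0.0072950558 = 0.9927049442
≈ 0.992705

0.992705


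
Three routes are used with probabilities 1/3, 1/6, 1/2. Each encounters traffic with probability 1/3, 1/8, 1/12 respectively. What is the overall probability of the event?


P(A) = P(A|B1)P(B1) + P(A|B2)P(B2) + P(A|B3)P(B3)
= 1/3*1/3 + 1/8*1/6 + 1/12*1/2
= 1/9 + 1/48 + 1/24 = 25/144

25/144


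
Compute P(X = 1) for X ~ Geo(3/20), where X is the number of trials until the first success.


P(X=1) = (1-p)^0 * p = (17/20)^0 * 3/20
= 1 * 3/20 = 3/20

3/20


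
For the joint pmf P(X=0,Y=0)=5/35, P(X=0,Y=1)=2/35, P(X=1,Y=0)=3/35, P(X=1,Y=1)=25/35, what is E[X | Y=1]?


P(Y=1) = 27/35
E[X|Y=1] = (0*2 + 1*25)/27 = 25/27

25/27


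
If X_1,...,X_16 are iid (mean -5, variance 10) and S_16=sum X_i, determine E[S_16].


E[S_n] = n*E[X_1] = 16*-5 = -80

-80


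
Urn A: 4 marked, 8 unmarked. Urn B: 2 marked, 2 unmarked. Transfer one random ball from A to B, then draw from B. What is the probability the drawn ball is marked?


P(transfer marked) = 4/12 = 1/3; P(transfer unmarked) = 2/3
If marked transferred: Urn II has 3 marked of 5, so P(marked|marked moved) = 3/5
If unmarked transferred: Urn II has 2 marked of 5, so P(marked|unmarked moved) = 2/5
By total probability: P(marked) = 1/3*3/5 + 2/3*2/5 = 7/15

7/15


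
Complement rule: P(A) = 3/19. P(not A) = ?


P(A') = 1 - P(A) = 1 - 3/19 = 16/19

16/19


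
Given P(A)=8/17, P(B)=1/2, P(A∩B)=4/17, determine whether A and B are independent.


P(A)*P(B) = 8/17*1/2 = 4/17
P(A∩B) = 4/17, which equals P(A)P(B), so independent

Yes, A and B are independent


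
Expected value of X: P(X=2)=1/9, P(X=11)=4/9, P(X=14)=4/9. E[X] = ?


E[X] = sum(x * P(x))
= 2*1/9 + 11*4/9 + 14*4/9
= 34/3

34/3


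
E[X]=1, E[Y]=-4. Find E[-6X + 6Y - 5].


E[-6X + 6Y - 5] = -6*E[X] + 6*E[Y] - 5
= (-6)*(1) + (6)*(-4) + (-5)
= -6 - 24 - 5 = -35

-35


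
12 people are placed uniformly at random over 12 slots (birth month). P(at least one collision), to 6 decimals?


P(all different) = prod((12-i)/12 for i=0..11) = 0.000054
P(at least one match) = 1 - 0.000054 = 0.999946

0.999946


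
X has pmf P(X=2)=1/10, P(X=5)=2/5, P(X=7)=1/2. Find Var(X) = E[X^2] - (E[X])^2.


E[X] = 57/10, E[X^2] = 349/10
Var(X) = E[X^2] - (E[X])^2 = 349/10 - (57/10)^2 = 241/100

241/100


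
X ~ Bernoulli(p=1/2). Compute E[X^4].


For Bernoulli: X in {0,1}
E[X^4] = 0^4*(1-1/2) + 1^4*1/2 = 1/2

1/2


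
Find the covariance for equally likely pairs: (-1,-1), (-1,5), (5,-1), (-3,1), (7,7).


E[X]=7/5, E[Y]=11/5, E[XY]=37/5
Cov(X,Y) = E[XY] - E[X]E[Y] = 37/5 - 7/5*11/5 = 108/25

108/25


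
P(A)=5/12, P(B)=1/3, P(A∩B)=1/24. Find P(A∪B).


P(A∪B) = P(A) + P(B) - P(A∩B)
= 5/12 + 1/3 - 1/24 = 17/24

17/24


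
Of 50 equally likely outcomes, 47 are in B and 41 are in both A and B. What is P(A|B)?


P(A|B) = P(A∩B)/P(B) = (41/50)/(47/50) = 41/47

41/47


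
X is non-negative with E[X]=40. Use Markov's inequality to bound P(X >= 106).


Markov: P(X >= a) <= E[X]/a
P(X >= 106) <= 40/106 = 20/53

20/53


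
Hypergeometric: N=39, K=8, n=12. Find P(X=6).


P(X=6) = C(8,6)*C(31,6) / C(39,12)
= 28*736281 / 3910797436
= 20615868/3910797436 = 63/11951

63/11951


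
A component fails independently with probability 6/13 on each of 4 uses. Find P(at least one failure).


P(at least one) = 1 - P(none)
P(none) = (1 - 6/13)^4 = (7/13)^4 = 2401/28561
P(at least one) = 1 - 2401/28561 = 26160/28561

26160/28561


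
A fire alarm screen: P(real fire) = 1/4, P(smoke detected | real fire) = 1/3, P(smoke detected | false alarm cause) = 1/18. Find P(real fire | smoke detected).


P(A) = P(A|B)P(B) + P(A|B')P(B') = 1/3*1/4 + 1/18*3/4 = 1/8
P(B|A) = P(A|B)P(B)/P(A) = (1/12)/(1/8) = 2/3

2/3


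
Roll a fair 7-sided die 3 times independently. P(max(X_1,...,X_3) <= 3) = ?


P(max <= 3) = P(all X_i <= 3) = (P(X_1 <= 3))^3
= (3/7)^3 = 27/343

27/343


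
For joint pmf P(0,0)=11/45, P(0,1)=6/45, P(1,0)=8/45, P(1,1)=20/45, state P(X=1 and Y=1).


Read from table: P(X=1, Y=1) = 20/45 = 4/9

4/9


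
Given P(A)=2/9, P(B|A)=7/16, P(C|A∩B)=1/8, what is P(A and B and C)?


P(A∩B∩C) = P(A) * P(B|A) * P(C|A∩B)
= 2/9 * 7/16 * 1/8
= 7/72 * 1/8 = 7/576

7/576


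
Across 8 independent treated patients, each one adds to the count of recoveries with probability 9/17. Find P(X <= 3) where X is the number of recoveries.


P(X<=3) = P(X=0) + P(X=1) + P(X=2) + P(X=3)
= 16777216/6975757441 + 150994944/6975757441 + 594542592/6975757441 + 1337720832/6975757441
= 2100035584/6975757441

2100035584/6975757441


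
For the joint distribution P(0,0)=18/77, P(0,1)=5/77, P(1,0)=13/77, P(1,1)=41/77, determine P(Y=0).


P(Y=0) = P(0,0)+P(1,0) = 18/77 + 13/77 = 31/77

31/77


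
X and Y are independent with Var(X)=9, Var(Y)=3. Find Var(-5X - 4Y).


Independence => Cov(X,Y)=0
Var(-5X - 4Y) = (-5)^2*Var(X) + (-4)^2*Var(Y)
= 25*9 + 16*3 = 273

273


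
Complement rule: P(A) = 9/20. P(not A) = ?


P(A') = 1 - P(A) = 1 - 9/20 = 11/20

11/20


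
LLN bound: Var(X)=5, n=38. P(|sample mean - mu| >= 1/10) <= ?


Var(Xbar) = Var(X)/n = 5/38
Chebyshev: P(|Xbar-mu| >= 1/10) <= Var(Xbar)/(1/10)^2 = (5/38)/(1/100) = 250/19
Bound exceeds 1, so trivial bound: 1

1


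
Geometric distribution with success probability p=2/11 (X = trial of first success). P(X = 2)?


P(X=2) = (1-p)^1 * p = (9/11)^1 * 2/11
= 9/11 * 2/11 = 18/121

18/121


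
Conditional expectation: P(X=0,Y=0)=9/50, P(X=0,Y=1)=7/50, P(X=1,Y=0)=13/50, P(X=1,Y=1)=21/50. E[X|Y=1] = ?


P(Y=1) = 28/50
E[X|Y=1] = (0*7 + 1*21)/28 = 21/28 = 3/4

3/4


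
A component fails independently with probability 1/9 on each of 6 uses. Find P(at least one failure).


P(at least one) = 1 - P(none)
P(none) = (1 - 1/9)^6 = (8/9)^6 = 262144/531441
P(at least one) = 1 - 262144/531441 = 269297/531441

269297/531441


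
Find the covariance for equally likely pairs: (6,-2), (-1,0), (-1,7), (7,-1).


E[X]=11/4, E[Y]=1, E[XY]=-13/2
Cov(X,Y) = E[XY] - E[X]E[Y] = -13/2 - 11/4*1 = -37/4

-37/4


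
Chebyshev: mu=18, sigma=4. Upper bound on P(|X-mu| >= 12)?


k = 12/4 = 3
Chebyshev: P(|X-mu| >= k*sigma) <= 1/k^2 = 1/3^2 = 1/9

1/9


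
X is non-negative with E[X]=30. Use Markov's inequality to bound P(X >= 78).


Markov: P(X >= a) <= E[X]/a
P(X >= 78) <= 30/78 = 5/13

5/13


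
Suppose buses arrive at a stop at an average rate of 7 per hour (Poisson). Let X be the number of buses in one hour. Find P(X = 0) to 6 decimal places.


P(X=0) = e^(-7) * 7^0 / 0!
≈ 0.0009118819656 * 1 / 1
≈ 0.000912

0.000912


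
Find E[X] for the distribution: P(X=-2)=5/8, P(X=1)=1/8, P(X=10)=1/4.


E[X] = sum(x * P(x))
= -2*5/8 + 1*1/8 + 10*1/4
= 11/8

11/8


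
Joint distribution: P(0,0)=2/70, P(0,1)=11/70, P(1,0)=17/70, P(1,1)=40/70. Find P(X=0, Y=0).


Read from table: P(X=0, Y=0) = 2/70 = 1/35

1/35


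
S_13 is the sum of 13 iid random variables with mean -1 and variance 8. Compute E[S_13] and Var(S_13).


E[S_n] = n*mu = 13*-1 = -13
Var(S_n) = n*sigma^2 = 13*8 = 104

E[S_13]=-13, Var(S_13)=104


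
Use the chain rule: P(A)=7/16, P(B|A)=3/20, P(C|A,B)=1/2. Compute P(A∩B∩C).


P(A∩B∩C) = P(A) * P(B|A) * P(C|A∩B)
= 7/16 * 3/20 * 1/2
= 21/320 * 1/2 = 21/640

21/640


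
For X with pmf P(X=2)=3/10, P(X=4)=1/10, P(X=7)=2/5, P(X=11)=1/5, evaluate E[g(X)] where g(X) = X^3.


E[X^3] = sum(g(x)*P(x))
= 8*3/10 + 64*1/10 + 343*2/5 + 1331*1/5
= 2061/5

2061/5


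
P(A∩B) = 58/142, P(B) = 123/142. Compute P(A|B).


P(A|B) = P(A∩B)/P(B) = (58/142)/(123/142) = 58/123

58/123


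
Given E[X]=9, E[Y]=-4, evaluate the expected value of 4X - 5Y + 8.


E[4X - 5Y + 8] = 4*E[X] - 5*E[Y] + 8
= (4)*(9) + (-5)*(-4) + (8)
= 36 + 20 + 8 = 64

64


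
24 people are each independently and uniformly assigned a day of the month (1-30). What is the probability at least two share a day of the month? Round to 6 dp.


P(all different) = prod((30-i)/30 for i=0..23) = 0.000001
P(at least one match) = 1 - 0.000001 = 0.999999

0.999999


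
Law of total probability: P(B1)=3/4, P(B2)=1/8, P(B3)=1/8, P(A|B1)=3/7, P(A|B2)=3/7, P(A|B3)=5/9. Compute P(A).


P(A) = P(A|B1)P(B1) + P(A|B2)P(B2) + P(A|B3)P(B3)
= 3/7*3/4 + 3/7*1/8 + 5/9*1/8
= 9/28 + 3/56 + 5/72 = 4/9

4/9


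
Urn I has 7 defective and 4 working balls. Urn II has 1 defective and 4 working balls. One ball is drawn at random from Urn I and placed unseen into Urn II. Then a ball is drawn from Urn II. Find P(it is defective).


P(transfer defective) = 7/11; P(transfer working) = 4/11
If defective transferred: Urn II has 2 defective of 6, so P(defective|defective moved) = 1/3
If working transferred: Urn II has 1 defective of 6, so P(defective|working moved) = 1/6
By total probability: P(defective) = 7/11*1/3 + 4/11*1/6 = 3/11

3/11


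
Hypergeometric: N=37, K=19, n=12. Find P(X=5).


P(X=5) = C(19,5)*C(18,7) / C(37,12)
= 11628*31824 / 1852482996
= 370049472/1852482996 = 46512/232841

46512/232841


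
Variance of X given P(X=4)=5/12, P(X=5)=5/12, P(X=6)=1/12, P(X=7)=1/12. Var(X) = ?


E[X] = 29/6, E[X^2] = 145/6
Var(X) = E[X^2] - (E[X])^2 = 145/6 - (29/6)^2 = 29/36

29/36


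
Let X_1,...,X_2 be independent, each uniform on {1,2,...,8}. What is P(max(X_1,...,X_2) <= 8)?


P(max <= 8) = P(all X_i <= 8) = (P(X_1 <= 8))^2
= (8/8)^2 = 1^2 = 1

1


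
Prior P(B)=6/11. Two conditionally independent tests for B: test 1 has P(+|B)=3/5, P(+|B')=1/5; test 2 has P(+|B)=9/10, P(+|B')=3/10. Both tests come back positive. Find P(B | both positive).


After test 1: P(+) = 3/5*6/11 + 1/5*5/11 = 23/55
P(B|+) = (18/55)/(23/55) = 18/23
After test 2 (use post1 as new prior): P(+) = 9/10*18/23 + 3/10*5/23 = 177/230
P(B|+,+) = (81/115)/(177/230) = 54/59

54/59


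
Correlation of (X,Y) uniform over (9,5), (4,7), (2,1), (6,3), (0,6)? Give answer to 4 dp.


Cov(X,Y) = 0.1200, Var(X) = 9.7600, Var(Y) = 4.6400
rho = Cov/(sqrt(VarX)*sqrt(VarY)) = 0.0178

0.0178


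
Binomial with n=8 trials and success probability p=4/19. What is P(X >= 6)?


P(X>=6) = P(X=6) + P(X=7) + P(X=8)
= 25804800/16983563041 + 1966080/16983563041 + 65536/16983563041
= 27836416/16983563041

27836416/16983563041


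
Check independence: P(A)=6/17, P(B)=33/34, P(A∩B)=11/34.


P(A)*P(B) = 6/17*33/34 = 99/289
P(A∩B) = 11/34 != 99/289, so not independent

No, A and B are not independent


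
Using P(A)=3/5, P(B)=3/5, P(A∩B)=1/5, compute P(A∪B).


P(A∪B) = P(A) + P(B) - P(A∩B)
= 3/5 + 3/5 - 1/5 = 1

1


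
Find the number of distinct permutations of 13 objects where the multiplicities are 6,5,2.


13! = 6227020800
Denominator: 6!=720 * 5!=120 * 2!=2
Coefficient = 6227020800 / 172800 = 36036

36036


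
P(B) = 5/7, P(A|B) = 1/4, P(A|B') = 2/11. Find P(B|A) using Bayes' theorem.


P(A) = P(A|B)P(B) + P(A|B')P(B') = 1/4*5/7 + 2/11*2/7 = 71/308
P(B|A) = P(A|B)P(B)/P(A) = (5/28)/(71/308) = 55/71

55/71


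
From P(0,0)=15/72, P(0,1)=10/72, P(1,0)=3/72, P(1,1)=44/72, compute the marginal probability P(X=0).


P(X=0) = P(0,0)+P(0,1) = 15/72 + 10/72 = 25/72

25/72


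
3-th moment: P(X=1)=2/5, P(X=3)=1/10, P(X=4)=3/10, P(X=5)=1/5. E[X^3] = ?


E[X^3] = sum(x^3 * P(x))
= 1*2/5 + 27*1/10 + 64*3/10 + 125*1/5
= 473/10

473/10


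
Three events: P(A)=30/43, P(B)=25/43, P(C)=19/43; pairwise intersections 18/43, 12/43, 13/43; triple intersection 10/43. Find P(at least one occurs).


P(A∪B∪C) = P(A)+P(B)+P(C) - P(AB)-P(AC)-P(BC) + P(ABC)
= 30/43+25/43+19/43 - 18/43-12/43-13/43 + 10/43
= 41/43

41/43


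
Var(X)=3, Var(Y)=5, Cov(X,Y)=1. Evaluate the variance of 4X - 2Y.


Var(4X - 2Y) = 4^2*Var(X) + (-2)^2*Var(Y) + 2*4*(-2)*Cov(X,Y)
= 16*3 + 4*5 - 16*1
= 48 + 20 - 16 = 52

52


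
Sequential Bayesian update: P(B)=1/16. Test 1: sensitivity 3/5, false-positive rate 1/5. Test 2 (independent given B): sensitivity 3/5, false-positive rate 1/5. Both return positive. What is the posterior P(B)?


After test 1: P(+) = 3/5*1/16 + 1/5*15/16 = 9/40
P(B|+) = (3/80)/(9/40) = 1/6
After test 2 (use post1 as new prior): P(+) = 3/5*1/6 + 1/5*5/6 = 4/15
P(B|+,+) = (1/10)/(4/15) = 3/8

3/8


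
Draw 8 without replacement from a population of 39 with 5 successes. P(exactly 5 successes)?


P(X=5) = C(5,5)*C(34,3) / C(39,8)
= 1*5984 / 61523748
= 5984/61523748 = 8/82251

8/82251


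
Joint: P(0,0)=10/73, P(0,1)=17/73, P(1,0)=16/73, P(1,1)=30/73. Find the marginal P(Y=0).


P(Y=0) = P(0,0)+P(1,0) = 10/73 + 16/73 = 26/73

26/73


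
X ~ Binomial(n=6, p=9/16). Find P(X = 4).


P(X=4) = C(6,4) * p^4 * (1-p)^2
= 15 * 6561/65536 * 49/256
= 4822335/16777216

4822335/16777216


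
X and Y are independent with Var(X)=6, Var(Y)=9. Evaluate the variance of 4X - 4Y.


Independence => Cov(X,Y)=0
Var(4X - 4Y) = 4^2*Var(X) + (-4)^2*Var(Y)
= 16*6 + 16*9 = 240

240


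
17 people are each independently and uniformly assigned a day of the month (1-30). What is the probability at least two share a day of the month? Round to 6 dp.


P(all different) = prod((30-i)/30 for i=0..16) = 0.003299
P(at least one match) = 1 - 0.003299 = 0.996701

0.996701


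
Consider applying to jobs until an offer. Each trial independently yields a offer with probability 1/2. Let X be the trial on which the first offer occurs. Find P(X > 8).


P(X > 8) = P(first 8 trials all fail) = (1-p)^8 = (1/2)^8 = 1/256

1/256


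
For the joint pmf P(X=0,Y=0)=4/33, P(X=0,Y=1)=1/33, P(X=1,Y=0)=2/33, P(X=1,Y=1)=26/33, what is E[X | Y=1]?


P(Y=1) = 27/33
E[X|Y=1] = (0*1 + 1*26)/27 = 26/27

26/27


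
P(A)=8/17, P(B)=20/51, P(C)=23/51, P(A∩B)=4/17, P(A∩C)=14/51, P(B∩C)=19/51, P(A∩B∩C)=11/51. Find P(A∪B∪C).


P(A∪B∪C) = P(A)+P(B)+P(C) - P(AB)-P(AC)-P(BC) + P(ABC)
= 8/17+20/51+23/51 - 4/17-14/51-19/51 + 11/51
= 11/17

11/17


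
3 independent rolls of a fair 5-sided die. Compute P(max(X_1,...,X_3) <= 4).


P(max <= 4) = P(all X_i <= 4) = (P(X_1 <= 4))^3
= (4/5)^3 = 64/125

64/125


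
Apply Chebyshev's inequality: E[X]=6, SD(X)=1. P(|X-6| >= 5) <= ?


k = 5/1 = 5
Chebyshev: P(|X-mu| >= k*sigma) <= 1/k^2 = 1/5^2 = 1/25

1/25


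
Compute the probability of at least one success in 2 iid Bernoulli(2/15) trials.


P(at least one) = 1 - P(none)
P(none) = (1 - 2/15)^2 = (13/15)^2 = 169/225
P(at least one) = 1 - 169/225 = 56/225

56/225


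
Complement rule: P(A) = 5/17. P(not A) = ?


P(A') = 1 - P(A) = 1 - 5/17 = 12/17

12/17


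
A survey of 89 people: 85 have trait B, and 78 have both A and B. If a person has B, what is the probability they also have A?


P(A|B) = P(A∩B)/P(B) = (78/89)/(85/89) = 78/85

78/85


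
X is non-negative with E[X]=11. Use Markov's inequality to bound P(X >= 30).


Markov: P(X >= a) <= E[X]/a
P(X >= 30) <= 11/30

11/30


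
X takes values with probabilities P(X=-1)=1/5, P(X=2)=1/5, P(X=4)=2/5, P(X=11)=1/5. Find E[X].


E[X] = sum(x * P(x))
= -1*1/5 + 2*1/5 + 4*2/5 + 11*1/5
= 4

4


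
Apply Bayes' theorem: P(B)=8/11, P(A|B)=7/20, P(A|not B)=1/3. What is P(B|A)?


P(A) = P(A|B)P(B) + P(A|B')P(B') = 7/20*8/11 + 1/3*3/11 = 19/55
P(B|A) = P(A|B)P(B)/P(A) = (14/55)/(19/55) = 14/19

14/19


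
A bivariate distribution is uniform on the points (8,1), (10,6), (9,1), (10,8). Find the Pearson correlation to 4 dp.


Cov(X,Y) = 2.2500, Var(X) = 0.6875, Var(Y) = 9.5000
rho = Cov/(sqrt(VarX)*sqrt(VarY)) = 0.8804

0.8804


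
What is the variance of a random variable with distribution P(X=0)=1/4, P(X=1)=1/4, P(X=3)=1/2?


E[X] = 7/4, E[X^2] = 19/4
Var(X) = E[X^2] - (E[X])^2 = 19/4 - (7/4)^2 = 27/16

27/16


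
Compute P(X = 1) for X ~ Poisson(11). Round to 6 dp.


P(X=1) = e^(-11) * 11^1 / 1!
≈ 0.00001670170079 * 11 / 1
≈ 0.000184

0.000184


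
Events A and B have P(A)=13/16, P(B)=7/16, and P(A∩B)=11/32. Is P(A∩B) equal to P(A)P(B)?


P(A)*P(B) = 13/16*7/16 = 91/256
P(A∩B) = 11/32 != 91/256, so not independent

No, A and B are not independent


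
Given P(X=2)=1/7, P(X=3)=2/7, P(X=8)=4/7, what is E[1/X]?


E[1/X] = sum(g(x)*P(x))
= 1/2*1/7 + 1/3*2/7 + 1/8*4/7
= 5/21

5/21


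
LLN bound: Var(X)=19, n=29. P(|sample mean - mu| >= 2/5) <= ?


Var(Xbar) = Var(X)/n = 19/29
Chebyshev: P(|Xbar-mu| >= 2/5) <= Var(Xbar)/(2/5)^2 = (19/29)/(4/25) = 475/116
Bound exceeds 1, so trivial bound: 1

1


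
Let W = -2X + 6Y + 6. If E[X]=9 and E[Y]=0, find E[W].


E[-2X + 6Y + 6] = -2*E[X] + 6*E[Y] + 6
= (-2)*(9) + (6)*(0) + (6)
= -18 + 0 + 6 = -12

-12


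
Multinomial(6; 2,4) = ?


6! = 720
Denominator: 2!=2 * 4!=24
Coefficient = 720 / 48 = 15

15


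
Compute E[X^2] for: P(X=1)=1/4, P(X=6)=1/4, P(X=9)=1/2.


E[X^2] = sum(x^2 * P(x))
= 1*1/4 + 36*1/4 + 81*1/2
= 199/4

199/4


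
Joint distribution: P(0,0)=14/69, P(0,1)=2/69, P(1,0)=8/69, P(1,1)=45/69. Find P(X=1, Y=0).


Read from table: P(X=1, Y=0) = 8/69

8/69


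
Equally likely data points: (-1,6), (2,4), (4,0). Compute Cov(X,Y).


E[X]=5/3, E[Y]=10/3, E[XY]=2/3
Cov(X,Y) = E[XY] - E[X]E[Y] = 2/3 - 5/3*10/3 = -44/9

-44/9


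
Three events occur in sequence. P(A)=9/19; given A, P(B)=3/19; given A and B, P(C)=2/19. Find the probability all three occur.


P(A∩B∩C) = P(A) * P(B|A) * P(C|A∩B)
= 9/19 * 3/19 * 2/19
= 27/361 * 2/19 = 54/6859

54/6859


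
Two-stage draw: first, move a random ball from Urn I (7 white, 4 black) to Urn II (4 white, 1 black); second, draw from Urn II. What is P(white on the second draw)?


P(transfer white) = 7/11; P(transfer black) = 4/11
If white transferred: Urn II has 5 white of 6, so P(white|white moved) = 5/6
If black transferred: Urn II has 4 white of 6, so P(white|black moved) = 2/3
By total probability: P(white) = 7/11*5/6 + 4/11*2/3 = 17/22

17/22


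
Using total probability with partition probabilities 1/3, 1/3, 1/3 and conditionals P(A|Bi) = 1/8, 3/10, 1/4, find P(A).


P(A) = P(A|B1)P(B1) + P(A|B2)P(B2) + P(A|B3)P(B3)
= 1/8*1/3 + 3/10*1/3 + 1/4*1/3
= 1/24 + 1/10 + 1/12 = 9/40

9/40


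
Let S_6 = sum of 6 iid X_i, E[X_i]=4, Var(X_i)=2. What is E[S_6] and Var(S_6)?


E[S_n] = n*mu = 6*4 = 24
Var(S_n) = n*sigma^2 = 6*2 = 12

E[S_6]=24, Var(S_6)=12


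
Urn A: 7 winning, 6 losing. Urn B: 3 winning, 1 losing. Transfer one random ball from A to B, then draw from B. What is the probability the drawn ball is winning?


P(transfer winning) = 7/13; P(transfer losing) = 6/13
If winning transferred: Urn II has 4 winning of 5, so P(winning|winning moved) = 4/5
If losing transferred: Urn II has 3 winning of 5, so P(winning|losing moved) = 3/5
By total probability: P(winning) = 7/13*4/5 + 6/13*3/5 = 46/65

46/65


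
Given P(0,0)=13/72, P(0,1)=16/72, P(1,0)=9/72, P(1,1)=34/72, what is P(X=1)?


P(X=1) = P(1,0)+P(1,1) = 9/72 + 34/72 = 43/72

43/72


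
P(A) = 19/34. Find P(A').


P(A') = 1 - P(A) = 1 - 19/34 = 15/34

15/34


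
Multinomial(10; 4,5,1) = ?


10! = 3628800
Denominator: 4!=24 * 5!=120 * 1!=1
Coefficient = 3628800 / 2880 = 1260

1260


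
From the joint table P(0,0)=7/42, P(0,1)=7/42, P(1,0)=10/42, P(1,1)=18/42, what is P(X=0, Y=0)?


Read from table: P(X=0, Y=0) = 7/42 = 1/6

1/6


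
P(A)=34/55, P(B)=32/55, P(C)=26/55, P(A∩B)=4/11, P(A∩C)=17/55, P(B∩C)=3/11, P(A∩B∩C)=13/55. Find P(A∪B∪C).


P(A∪B∪C) = P(A)+P(B)+P(C) - P(AB)-P(AC)-P(BC) + P(ABC)
= 34/55+32/55+26/55 - 4/11-17/55-3/11 + 13/55
= 53/55

53/55


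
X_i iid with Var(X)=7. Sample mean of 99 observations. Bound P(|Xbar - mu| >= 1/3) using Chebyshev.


Var(Xbar) = Var(X)/n = 7/99
Chebyshev: P(|Xbar-mu| >= 1/3) <= Var(Xbar)/(1/3)^2 = (7/99)/(1/9) = 7/11

7/11


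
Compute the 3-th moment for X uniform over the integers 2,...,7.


E[X^3] = (1/6) * sum(x^3 for x=2..7)
= 783/6 = 261/2

261/2


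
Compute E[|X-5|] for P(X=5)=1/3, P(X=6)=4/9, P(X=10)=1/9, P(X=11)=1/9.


E[|X-5|] = sum(g(x)*P(x))
= 0*1/3 + 1*4/9 + 5*1/9 + 6*1/9
= 5/3

5/3


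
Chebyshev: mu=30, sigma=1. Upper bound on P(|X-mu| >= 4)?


k = 4/1 = 4
Chebyshev: P(|X-mu| >= k*sigma) <= 1/k^2 = 1/4^2 = 1/16

1/16


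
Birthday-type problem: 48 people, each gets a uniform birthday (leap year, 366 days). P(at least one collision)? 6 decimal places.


P(all different) = prod((366-i)/366 for i=0..47) = 0.039768
P(at least one match) = 1 - 0.039768 = 0.960232

0.960232


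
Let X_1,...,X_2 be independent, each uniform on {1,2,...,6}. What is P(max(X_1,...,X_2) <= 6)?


P(max <= 6) = P(all X_i <= 6) = (P(X_1 <= 6))^2
= (6/6)^2 = 1^2 = 1

1


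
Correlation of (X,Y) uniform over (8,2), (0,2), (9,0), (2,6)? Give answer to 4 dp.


Cov(X,Y) = -4.8750, Var(X) = 14.6875, Var(Y) = 4.7500
rho = Cov/(sqrt(VarX)*sqrt(VarY)) = -0.5837

-0.5837


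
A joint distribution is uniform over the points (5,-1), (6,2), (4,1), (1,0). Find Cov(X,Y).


E[X]=4, E[Y]=1/2, E[XY]=11/4
Cov(X,Y) = E[XY] - E[X]E[Y] = 11/4 - 4*1/2 = 3/4

3/4


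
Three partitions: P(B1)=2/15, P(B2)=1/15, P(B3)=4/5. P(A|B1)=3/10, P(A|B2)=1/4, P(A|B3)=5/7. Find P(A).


P(A) = P(A|B1)P(B1) + P(A|B2)P(B2) + P(A|B3)P(B3)
= 3/10*2/15 + 1/4*1/15 + 5/7*4/5
= 1/25 + 1/60 + 4/7 = 1319/2100

1319/2100


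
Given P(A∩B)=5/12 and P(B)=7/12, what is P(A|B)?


P(A|B) = P(A∩B)/P(B) = (20/48)/(28/48) = 20/28 = 5/7

5/7


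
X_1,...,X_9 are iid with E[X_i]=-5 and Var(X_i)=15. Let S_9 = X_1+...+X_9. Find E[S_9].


E[S_n] = n*E[X_1] = 9*-5 = -45

-45


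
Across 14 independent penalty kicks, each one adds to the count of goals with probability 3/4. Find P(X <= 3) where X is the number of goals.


P(X<=3) = P(X=0) + P(X=1) + P(X=2) + P(X=3)
= 1/268435456 + 21/134217728 + 819/268435456 + 2457/67108864
= 5345/134217728

5345/134217728


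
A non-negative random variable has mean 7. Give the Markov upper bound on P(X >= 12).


Markov: P(X >= a) <= E[X]/a
P(X >= 12) <= 7/12

7/12


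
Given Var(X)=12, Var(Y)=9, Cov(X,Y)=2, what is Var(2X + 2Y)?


Var(2X + 2Y) = 2^2*Var(X) + 2^2*Var(Y) + 2*2*2*Cov(X,Y)
= 4*12 + 4*9 + 8*2
= 48 + 36 + 16 = 100

100


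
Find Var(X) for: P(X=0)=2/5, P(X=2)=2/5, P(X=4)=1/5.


E[X] = 8/5, E[X^2] = 24/5
Var(X) = E[X^2] - (E[X])^2 = 24/5 - (8/5)^2 = 56/25

56/25


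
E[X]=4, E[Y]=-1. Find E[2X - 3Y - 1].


E[2X - 3Y - 1] = 2*E[X] - 3*E[Y] - 1
= (2)*(4) + (-3)*(-1) + (-1)
= 8 + 3 - 1 = 10

10


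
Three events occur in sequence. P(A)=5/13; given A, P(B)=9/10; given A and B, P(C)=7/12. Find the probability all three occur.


P(A∩B∩C) = P(A) * P(B|A) * P(C|A∩B)
= 5/13 * 9/10 * 7/12
= 9/26 * 7/12 = 21/104

21/104


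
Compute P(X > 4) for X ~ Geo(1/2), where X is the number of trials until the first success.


P(X > 4) = P(first 4 trials all fail) = (1-p)^4 = (1/2)^4 = 1/16

1/16


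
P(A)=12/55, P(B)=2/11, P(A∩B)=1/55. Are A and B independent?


P(A)*P(B) = 12/55*2/11 = 24/605
P(A∩B) = 1/55 != 24/605, so not independent

No, A and B are not independent


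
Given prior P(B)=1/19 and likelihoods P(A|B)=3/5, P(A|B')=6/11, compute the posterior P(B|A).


P(A) = P(A|B)P(B) + P(A|B')P(B') = 3/5*1/19 + 6/11*18/19 = 573/1045
P(B|A) = P(A|B)P(B)/P(A) = (3/95)/(573/1045) = 11/191

11/191


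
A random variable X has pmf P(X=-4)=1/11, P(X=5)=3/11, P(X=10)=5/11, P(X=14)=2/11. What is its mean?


E[X] = sum(x * P(x))
= -4*1/11 + 5*3/11 + 10*5/11 + 14*2/11
= 89/11

89/11


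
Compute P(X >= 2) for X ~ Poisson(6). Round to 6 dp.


P(X>=2) = 1 - P(X<=1) = 1 - (e^(-6)*6^0/0! + e^(-6)*6^1/1!)
≈ 1 - (0.0024787522 + 0.0148725131)
= 1 - 0.0173512653 = 0.9826487347
≈ 0.982649

0.982649


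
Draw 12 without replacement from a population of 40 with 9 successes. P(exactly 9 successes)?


P(X=9) = C(9,9)*C(31,3) / C(40,12)
= 1*4495 / 5586853480
= 4495/5586853480 = 1/1242904

1/1242904


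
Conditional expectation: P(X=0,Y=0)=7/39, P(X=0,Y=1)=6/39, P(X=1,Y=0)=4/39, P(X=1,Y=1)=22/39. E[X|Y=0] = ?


P(Y=0) = 11/39
E[X|Y=0] = (0*7 + 1*4)/11 = 4/11

4/11


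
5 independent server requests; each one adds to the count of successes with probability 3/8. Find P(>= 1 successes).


P(at least one) = 1 - P(none)
P(none) = (1 - 3/8)^5 = (5/8)^5 = 3125/32768
P(at least one) = 1 - 3125/32768 = 29643/32768

29643/32768


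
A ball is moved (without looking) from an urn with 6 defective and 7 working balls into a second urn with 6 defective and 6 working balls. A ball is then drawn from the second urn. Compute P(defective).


P(transfer defective) = 6/13; P(transfer working) = 7/13
If defective transferred: Urn II has 7 defective of 13, so P(defective|defective moved) = 7/13
If working transferred: Urn II has 6 defective of 13, so P(defective|working moved) = 6/13
By total probability: P(defective) = 6/13*7/13 + 7/13*6/13 = 84/169

84/169


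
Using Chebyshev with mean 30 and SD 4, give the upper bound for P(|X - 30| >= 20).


k = 20/4 = 5
Chebyshev: P(|X-mu| >= k*sigma) <= 1/k^2 = 1/5^2 = 1/25

1/25


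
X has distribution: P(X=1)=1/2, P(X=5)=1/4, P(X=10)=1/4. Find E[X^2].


E[X^2] = sum(g(x)*P(x))
= 1*1/2 + 25*1/4 + 100*1/4
= 127/4

127/4


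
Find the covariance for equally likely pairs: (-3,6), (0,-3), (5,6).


E[X]=2/3, E[Y]=3, E[XY]=4
Cov(X,Y) = E[XY] - E[X]E[Y] = 4 - 2/3*3 = 2

2


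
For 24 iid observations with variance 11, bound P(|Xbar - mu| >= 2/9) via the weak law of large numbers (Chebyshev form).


Var(Xbar) = Var(X)/n = 11/24
Chebyshev: P(|Xbar-mu| >= 2/9) <= Var(Xbar)/(2/9)^2 = (11/24)/(4/81) = 297/32
Bound exceeds 1, so trivial bound: 1

1


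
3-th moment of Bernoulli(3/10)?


For Bernoulli: X in {0,1}
E[X^3] = 0^3*(1-3/10) + 1^3*3/10 = 3/10

3/10


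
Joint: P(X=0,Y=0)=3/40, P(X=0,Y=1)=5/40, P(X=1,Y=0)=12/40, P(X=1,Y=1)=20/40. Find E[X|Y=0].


P(Y=0) = 15/40
E[X|Y=0] = (0*3 + 1*12)/15 = 12/15 = 4/5

4/5


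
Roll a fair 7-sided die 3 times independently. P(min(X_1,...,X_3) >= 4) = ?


P(min >= 4) = P(all X_i >= 4) = (P(X_1 >= 4))^3
= (4/7)^3 = 64/343

64/343


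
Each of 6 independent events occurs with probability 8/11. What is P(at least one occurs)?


P(at least one) = 1 - P(none)
P(none) = (1 - 8/11)^6 = (3/11)^6 = 729/1771561
P(at least one) = 1 - 729/1771561 = 1770832/1771561

1770832/1771561


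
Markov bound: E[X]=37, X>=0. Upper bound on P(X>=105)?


Markov: P(X >= a) <= E[X]/a
P(X >= 105) <= 37/105

37/105


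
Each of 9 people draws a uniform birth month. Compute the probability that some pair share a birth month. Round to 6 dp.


P(all different) = prod((12-i)/12 for i=0..8) = 0.015472
P(at least one match) = 1 - 0.015472 = 0.984528

0.984528


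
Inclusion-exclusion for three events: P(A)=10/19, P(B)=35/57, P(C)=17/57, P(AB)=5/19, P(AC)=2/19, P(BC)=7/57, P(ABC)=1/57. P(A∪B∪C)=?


P(A∪B∪C) = P(A)+P(B)+P(C) - P(AB)-P(AC)-P(BC) + P(ABC)
= 10/19+35/57+17/57 - 5/19-2/19-7/57 + 1/57
= 55/57

55/57
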